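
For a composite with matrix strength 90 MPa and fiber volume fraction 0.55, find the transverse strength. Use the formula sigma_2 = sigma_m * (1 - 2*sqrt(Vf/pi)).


factor = 1 - 2*sqrt(0.55/pi) = 0.1632
sigma_2 = 90 * 0.1632 = 14.69 MPa

14.69 MPa


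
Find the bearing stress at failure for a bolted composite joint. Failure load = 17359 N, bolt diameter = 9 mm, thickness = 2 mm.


sigma_br = F/(d*h) = 17359/(9*2) = 964.4 MPa

964.4 MPa


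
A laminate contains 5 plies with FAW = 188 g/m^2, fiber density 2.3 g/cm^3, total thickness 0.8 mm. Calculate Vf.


Vf = n * FAW / (rho_f * h * 1000) = 5 * 188 / (2.3 * 0.8 * 1000) = 0.5109

0.5109


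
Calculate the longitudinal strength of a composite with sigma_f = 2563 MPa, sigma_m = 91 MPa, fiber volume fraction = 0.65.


sigma_1 = sigma_f*Vf + sigma_m*(1-Vf) = 2563*0.65 + 91*0.35 = 1697.8 MPa

1697.8 MPa


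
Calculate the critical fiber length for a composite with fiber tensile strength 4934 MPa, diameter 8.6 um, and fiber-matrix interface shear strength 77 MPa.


Lc = sigma_f * d / (2 * tau_i) = 4934 * 8.6 / (2 * 77) = 275.5 um

275.5 um


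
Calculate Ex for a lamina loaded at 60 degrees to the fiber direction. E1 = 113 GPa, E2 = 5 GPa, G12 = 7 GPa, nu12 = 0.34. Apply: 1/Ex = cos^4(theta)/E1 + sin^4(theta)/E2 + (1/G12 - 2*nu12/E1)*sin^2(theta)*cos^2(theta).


cos^4(60) = 0.0625, sin^4(60) = 0.5625, sin^2(60)*cos^2(60) = 0.1875
1/G12 - 2*nu12/E1 = 1/7 - 2*0.34/113 = 0.136839 GPa^-1
1/Ex = 0.0625/113 + 0.5625/5 + 0.136839*0.1875 = 0.1387105 GPa^-1
Ex = 7.21 GPa

7.21 GPa


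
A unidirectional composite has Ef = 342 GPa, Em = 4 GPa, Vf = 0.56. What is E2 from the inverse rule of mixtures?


1/E2 = Vf/Ef + (1-Vf)/Em = 0.56/342 + 0.44/4
E2 = 8.96 GPa

8.96 GPa


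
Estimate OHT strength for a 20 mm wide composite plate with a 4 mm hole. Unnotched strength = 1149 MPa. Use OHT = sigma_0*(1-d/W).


OHT = sigma_0*(1-d/W) = 1149*(1-4/20) = 919.2 MPa

919.2 MPa


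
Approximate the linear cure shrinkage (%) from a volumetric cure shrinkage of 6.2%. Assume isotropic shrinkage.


Linear shrinkage ≈ vol_shrink/3 = 6.2/3 = 2.067%

2.067%


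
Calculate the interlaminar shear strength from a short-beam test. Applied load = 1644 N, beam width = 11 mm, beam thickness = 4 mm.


ILSS = 3F/(4bh) = 3*1644/(4*11*4) = 28.02 MPa

28.02 MPa


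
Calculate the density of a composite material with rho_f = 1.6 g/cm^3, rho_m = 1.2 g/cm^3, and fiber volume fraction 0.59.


rho_c = rho_f*Vf + rho_m*(1-Vf) = 1.6*0.59 + 1.2*0.41 = 1.436 g/cm^3

1.436 g/cm^3


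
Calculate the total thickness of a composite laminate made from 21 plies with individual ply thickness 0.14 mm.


h = n * t_ply = 21 * 0.14 = 2.94 mm

2.94 mm


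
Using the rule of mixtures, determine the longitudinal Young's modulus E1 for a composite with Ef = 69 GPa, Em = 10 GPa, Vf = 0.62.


E1 = Ef*Vf + Em*(1-Vf) = 69*0.62 + 10*0.38 = 46.58 GPa

46.58 GPa


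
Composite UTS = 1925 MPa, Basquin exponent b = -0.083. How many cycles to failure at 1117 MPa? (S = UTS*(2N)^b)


N = 0.5 * (S/UTS)^(1/b) = 0.5 * (1117/1925)^(1/-0.083) = 352.2836 cycles

352.2836 cycles


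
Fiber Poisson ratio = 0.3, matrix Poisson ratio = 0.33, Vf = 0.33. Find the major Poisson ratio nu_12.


nu_12 = nu_f*Vf + nu_m*(1-Vf) = 0.3*0.33 + 0.33*0.67 = 0.3201

0.3201


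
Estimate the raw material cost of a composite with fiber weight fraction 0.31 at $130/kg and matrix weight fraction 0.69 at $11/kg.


Cost = cost_f*Wf + cost_m*Wm = 130*0.31 + 11*0.69 = $47.89/kg

$47.89/kg


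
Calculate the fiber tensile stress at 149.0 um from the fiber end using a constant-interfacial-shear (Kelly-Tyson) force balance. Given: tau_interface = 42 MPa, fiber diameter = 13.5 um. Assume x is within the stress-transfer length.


Force balance: sigma_f * (pi*d^2/4) = tau * (pi*d) * x  ->  sigma_f = 4 * tau * x / d
sigma_f = 4 * 42 * 149.0 / 13.5 = 1854.2 MPa

1854.2 MPa


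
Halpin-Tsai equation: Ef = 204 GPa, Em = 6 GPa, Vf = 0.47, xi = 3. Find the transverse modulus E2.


eta = (Ef/Em - 1)/(Ef/Em + xi) = (34.0 - 1)/(34.0 + 3) = 0.8919
E2 = Em*(1+xi*eta*Vf)/(1-eta*Vf) = 23.32 GPa

23.32 GPa


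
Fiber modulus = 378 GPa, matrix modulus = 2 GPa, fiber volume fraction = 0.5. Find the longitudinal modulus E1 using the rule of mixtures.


E1 = Ef*Vf + Em*(1-Vf) = 378*0.5 + 2*0.5 = 190.0 GPa

190.0 GPa


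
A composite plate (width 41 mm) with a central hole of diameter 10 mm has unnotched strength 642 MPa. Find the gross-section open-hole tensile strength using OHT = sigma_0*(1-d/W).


OHT = sigma_0*(1-d/W) = 642*(1-10/41) = 485.4 MPa

485.4 MPa


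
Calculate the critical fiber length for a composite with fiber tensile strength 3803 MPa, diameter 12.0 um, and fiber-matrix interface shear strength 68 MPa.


Lc = sigma_f * d / (2 * tau_i) = 3803 * 12.0 / (2 * 68) = 335.6 um

335.6 um


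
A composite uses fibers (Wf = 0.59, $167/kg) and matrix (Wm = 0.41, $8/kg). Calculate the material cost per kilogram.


Cost = cost_f*Wf + cost_m*Wm = 167*0.59 + 8*0.41 = $101.81/kg

$101.81/kg


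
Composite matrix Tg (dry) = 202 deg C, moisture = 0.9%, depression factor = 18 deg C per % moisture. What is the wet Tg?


Tg_wet = Tg_dry - k*moisture = 202 - 18*0.9 = 185.8 deg C

185.8 deg C


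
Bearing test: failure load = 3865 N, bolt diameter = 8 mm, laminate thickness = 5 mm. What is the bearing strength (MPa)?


sigma_br = F/(d*h) = 3865/(8*5) = 96.6 MPa

96.6 MPa


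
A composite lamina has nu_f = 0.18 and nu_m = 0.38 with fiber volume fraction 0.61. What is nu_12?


nu_12 = nu_f*Vf + nu_m*(1-Vf) = 0.18*0.61 + 0.38*0.39 = 0.258

0.258


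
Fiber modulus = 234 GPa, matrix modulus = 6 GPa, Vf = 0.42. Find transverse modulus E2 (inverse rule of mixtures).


1/E2 = Vf/Ef + (1-Vf)/Em = 0.42/234 + 0.58/6
E2 = 10.16 GPa

10.16 GPa


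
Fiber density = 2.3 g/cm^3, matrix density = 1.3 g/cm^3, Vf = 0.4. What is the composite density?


rho_c = rho_f*Vf + rho_m*(1-Vf) = 2.3*0.4 + 1.3*0.6 = 1.7 g/cm^3

1.7 g/cm^3


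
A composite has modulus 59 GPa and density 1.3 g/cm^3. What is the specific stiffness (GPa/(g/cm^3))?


Specific stiffness = E/rho = 59/1.3 = 45.4 GPa/(g/cm^3)

45.4 GPa/(g/cm^3)


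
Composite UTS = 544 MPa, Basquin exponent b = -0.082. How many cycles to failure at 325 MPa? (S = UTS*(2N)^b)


N = 0.5 * (S/UTS)^(1/b) = 0.5 * (325/544)^(1/-0.082) = 267.4289 cycles

267.4289 cycles


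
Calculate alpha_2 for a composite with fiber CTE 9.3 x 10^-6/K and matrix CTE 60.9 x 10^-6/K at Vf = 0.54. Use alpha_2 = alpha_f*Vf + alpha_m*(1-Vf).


alpha_2 = alpha_f*Vf + alpha_m*(1-Vf) = 9.3*0.54 + 60.9*0.46 = 33.0 x 10^-6/K

33.0 x 10^-6/K


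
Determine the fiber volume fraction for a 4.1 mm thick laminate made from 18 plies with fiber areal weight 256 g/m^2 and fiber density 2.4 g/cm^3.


Vf = n * FAW / (rho_f * h * 1000) = 18 * 256 / (2.4 * 4.1 * 1000) = 0.4683

0.4683


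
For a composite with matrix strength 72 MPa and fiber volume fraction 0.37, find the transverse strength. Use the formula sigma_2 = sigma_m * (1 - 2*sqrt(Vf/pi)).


factor = 1 - 2*sqrt(0.37/pi) = 0.3136
sigma_2 = 72 * 0.3136 = 22.58 MPa

22.58 MPa


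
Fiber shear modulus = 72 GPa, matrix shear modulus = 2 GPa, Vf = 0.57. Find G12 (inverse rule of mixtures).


1/G12 = Vf/Gf + (1-Vf)/Gm = 0.57/72 + 0.43/2
G12 = 4.49 GPa

4.49 GPa


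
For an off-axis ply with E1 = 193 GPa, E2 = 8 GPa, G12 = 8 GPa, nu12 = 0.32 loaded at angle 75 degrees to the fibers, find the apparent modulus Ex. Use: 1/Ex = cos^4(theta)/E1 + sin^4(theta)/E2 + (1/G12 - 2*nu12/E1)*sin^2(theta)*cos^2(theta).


cos^4(75) = 0.004487, sin^4(75) = 0.870513, sin^2(75)*cos^2(75) = 0.0625
1/G12 - 2*nu12/E1 = 1/8 - 2*0.32/193 = 0.121684 GPa^-1
1/Ex = 0.004487/193 + 0.870513/8 + 0.121684*0.0625 = 0.1164426 GPa^-1
Ex = 8.59 GPa

8.59 GPa


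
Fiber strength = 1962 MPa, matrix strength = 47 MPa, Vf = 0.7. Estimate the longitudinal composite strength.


sigma_1 = sigma_f*Vf + sigma_m*(1-Vf) = 1962*0.7 + 47*0.3 = 1387.5 MPa

1387.5 MPa


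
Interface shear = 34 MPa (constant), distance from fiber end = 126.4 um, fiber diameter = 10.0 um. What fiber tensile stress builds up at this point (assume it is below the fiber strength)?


Force balance: sigma_f * (pi*d^2/4) = tau * (pi*d) * x  ->  sigma_f = 4 * tau * x / d
sigma_f = 4 * 34 * 126.4 / 10.0 = 1719.0 MPa

1719.0 MPa


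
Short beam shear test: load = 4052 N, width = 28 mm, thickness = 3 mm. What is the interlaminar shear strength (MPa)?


ILSS = 3F/(4bh) = 3*4052/(4*28*3) = 36.18 MPa

36.18 MPa


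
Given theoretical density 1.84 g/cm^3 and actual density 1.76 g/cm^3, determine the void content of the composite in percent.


Void% = (rho_theo - rho_actual)/rho_theo * 100 = (1.84 - 1.76)/1.84 * 100 = 4.35%

4.35%


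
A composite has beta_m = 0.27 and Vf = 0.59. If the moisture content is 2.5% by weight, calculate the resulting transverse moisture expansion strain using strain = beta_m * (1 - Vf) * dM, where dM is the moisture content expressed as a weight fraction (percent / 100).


dM = 2.5/100 = 0.025
strain = beta_m * (1-Vf) * dM = 0.27 * 0.41 * 0.025 = 0.0027675

0.0027675


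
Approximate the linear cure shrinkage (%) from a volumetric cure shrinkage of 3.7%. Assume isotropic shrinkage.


Linear shrinkage ≈ vol_shrink/3 = 3.7/3 = 1.233%

1.233%


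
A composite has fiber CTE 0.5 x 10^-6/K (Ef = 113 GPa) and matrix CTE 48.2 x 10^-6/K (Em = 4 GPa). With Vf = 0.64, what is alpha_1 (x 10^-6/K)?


E1 = Ef*Vf + Em*(1-Vf) = 73.76
alpha_1 = (alpha_f*Ef*Vf + alpha_m*Em*(1-Vf))/E1 = 1.43 x 10^-6/K

1.43 x 10^-6/K


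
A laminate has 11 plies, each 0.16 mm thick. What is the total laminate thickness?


h = n * t_ply = 11 * 0.16 = 1.76 mm

1.76 mm


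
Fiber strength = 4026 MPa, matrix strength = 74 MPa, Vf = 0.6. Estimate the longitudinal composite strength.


sigma_1 = sigma_f*Vf + sigma_m*(1-Vf) = 4026*0.6 + 74*0.4 = 2445.2 MPa

2445.2 MPa


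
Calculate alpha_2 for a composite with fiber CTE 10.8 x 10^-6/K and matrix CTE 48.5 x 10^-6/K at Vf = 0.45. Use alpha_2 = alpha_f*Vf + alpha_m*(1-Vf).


alpha_2 = alpha_f*Vf + alpha_m*(1-Vf) = 10.8*0.45 + 48.5*0.55 = 31.5 x 10^-6/K

31.5 x 10^-6/K


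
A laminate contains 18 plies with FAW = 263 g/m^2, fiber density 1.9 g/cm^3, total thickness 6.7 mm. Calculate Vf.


Vf = n * FAW / (rho_f * h * 1000) = 18 * 263 / (1.9 * 6.7 * 1000) = 0.3719

0.3719


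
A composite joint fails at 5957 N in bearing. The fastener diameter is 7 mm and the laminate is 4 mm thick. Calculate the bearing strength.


sigma_br = F/(d*h) = 5957/(7*4) = 212.8 MPa

212.8 MPa


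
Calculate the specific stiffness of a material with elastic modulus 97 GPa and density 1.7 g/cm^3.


Specific stiffness = E/rho = 97/1.7 = 57.1 GPa/(g/cm^3)

57.1 GPa/(g/cm^3)


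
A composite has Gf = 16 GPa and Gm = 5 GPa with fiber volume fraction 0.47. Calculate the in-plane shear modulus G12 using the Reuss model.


1/G12 = Vf/Gf + (1-Vf)/Gm = 0.47/16 + 0.53/5
G12 = 7.39 GPa

7.39 GPa


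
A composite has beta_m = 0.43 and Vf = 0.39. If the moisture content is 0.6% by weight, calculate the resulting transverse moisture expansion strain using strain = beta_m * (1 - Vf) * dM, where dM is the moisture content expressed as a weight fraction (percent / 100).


dM = 0.6/100 = 0.006
strain = beta_m * (1-Vf) * dM = 0.43 * 0.61 * 0.006 = 0.0015738

0.0015738


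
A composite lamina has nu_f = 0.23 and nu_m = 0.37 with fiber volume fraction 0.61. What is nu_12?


nu_12 = nu_f*Vf + nu_m*(1-Vf) = 0.23*0.61 + 0.37*0.39 = 0.2846

0.2846


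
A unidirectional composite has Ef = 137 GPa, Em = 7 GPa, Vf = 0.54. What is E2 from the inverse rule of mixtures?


1/E2 = Vf/Ef + (1-Vf)/Em = 0.54/137 + 0.46/7
E2 = 14.36 GPa

14.36 GPa


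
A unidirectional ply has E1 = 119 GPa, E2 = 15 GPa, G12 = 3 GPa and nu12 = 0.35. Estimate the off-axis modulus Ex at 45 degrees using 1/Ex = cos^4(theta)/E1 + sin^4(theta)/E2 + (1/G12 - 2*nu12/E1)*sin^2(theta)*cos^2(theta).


cos^4(45) = 0.25, sin^4(45) = 0.25, sin^2(45)*cos^2(45) = 0.25
1/G12 - 2*nu12/E1 = 1/3 - 2*0.35/119 = 0.327451 GPa^-1
1/Ex = 0.25/119 + 0.25/15 + 0.327451*0.25 = 0.1006303 GPa^-1
Ex = 9.94 GPa

9.94 GPa


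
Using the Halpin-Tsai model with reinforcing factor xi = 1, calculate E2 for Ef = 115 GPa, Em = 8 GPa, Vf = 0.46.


eta = (Ef/Em - 1)/(Ef/Em + xi) = (14.375 - 1)/(14.375 + 1) = 0.8699
E2 = Em*(1+xi*eta*Vf)/(1-eta*Vf) = 18.67 GPa

18.67 GPa


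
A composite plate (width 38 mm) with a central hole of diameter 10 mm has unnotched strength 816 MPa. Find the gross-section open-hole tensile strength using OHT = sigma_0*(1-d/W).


OHT = sigma_0*(1-d/W) = 816*(1-10/38) = 601.3 MPa

601.3 MPa


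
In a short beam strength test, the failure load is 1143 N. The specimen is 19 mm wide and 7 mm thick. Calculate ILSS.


ILSS = 3F/(4bh) = 3*1143/(4*19*7) = 6.45 MPa

6.45 MPa


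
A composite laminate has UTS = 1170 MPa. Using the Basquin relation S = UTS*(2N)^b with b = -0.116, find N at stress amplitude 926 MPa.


N = 0.5 * (S/UTS)^(1/b) = 0.5 * (926/1170)^(1/-0.116) = 3.7550 cycles

3.7550 cycles


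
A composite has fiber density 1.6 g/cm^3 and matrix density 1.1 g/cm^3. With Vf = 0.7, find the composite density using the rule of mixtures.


rho_c = rho_f*Vf + rho_m*(1-Vf) = 1.6*0.7 + 1.1*0.3 = 1.45 g/cm^3

1.45 g/cm^3


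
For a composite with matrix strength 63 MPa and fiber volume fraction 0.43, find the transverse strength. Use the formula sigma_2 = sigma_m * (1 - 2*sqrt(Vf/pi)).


factor = 1 - 2*sqrt(0.43/pi) = 0.2601
sigma_2 = 63 * 0.2601 = 16.38 MPa

16.38 MPa


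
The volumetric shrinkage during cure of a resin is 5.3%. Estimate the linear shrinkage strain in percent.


Linear shrinkage ≈ vol_shrink/3 = 5.3/3 = 1.767%

1.767%


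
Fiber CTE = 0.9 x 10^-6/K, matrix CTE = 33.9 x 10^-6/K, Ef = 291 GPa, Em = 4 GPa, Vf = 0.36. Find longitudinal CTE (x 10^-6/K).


E1 = Ef*Vf + Em*(1-Vf) = 107.32
alpha_1 = (alpha_f*Ef*Vf + alpha_m*Em*(1-Vf))/E1 = 1.69 x 10^-6/K

1.69 x 10^-6/K


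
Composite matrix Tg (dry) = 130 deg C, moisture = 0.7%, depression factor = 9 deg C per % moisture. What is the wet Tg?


Tg_wet = Tg_dry - k*moisture = 130 - 9*0.7 = 123.7 deg C

123.7 deg C


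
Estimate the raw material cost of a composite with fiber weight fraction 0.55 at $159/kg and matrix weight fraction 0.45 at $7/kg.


Cost = cost_f*Wf + cost_m*Wm = 159*0.55 + 7*0.45 = $90.6/kg

$90.6/kg


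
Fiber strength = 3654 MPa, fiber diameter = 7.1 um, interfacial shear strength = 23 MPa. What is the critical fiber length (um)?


Lc = sigma_f * d / (2 * tau_i) = 3654 * 7.1 / (2 * 23) = 564.0 um

564.0 um


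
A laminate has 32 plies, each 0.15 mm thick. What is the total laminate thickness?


h = n * t_ply = 32 * 0.15 = 4.8 mm

4.8 mm


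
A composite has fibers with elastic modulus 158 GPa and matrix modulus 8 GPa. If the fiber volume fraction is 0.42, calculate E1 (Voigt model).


E1 = Ef*Vf + Em*(1-Vf) = 158*0.42 + 8*0.58 = 71.0 GPa

71.0 GPa


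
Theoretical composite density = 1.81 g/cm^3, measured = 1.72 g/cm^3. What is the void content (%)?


Void% = (rho_theo - rho_actual)/rho_theo * 100 = (1.81 - 1.72)/1.81 * 100 = 4.97%

4.97%


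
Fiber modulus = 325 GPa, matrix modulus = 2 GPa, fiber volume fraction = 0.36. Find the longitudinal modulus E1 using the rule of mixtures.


E1 = Ef*Vf + Em*(1-Vf) = 325*0.36 + 2*0.64 = 118.28 GPa

118.28 GPa


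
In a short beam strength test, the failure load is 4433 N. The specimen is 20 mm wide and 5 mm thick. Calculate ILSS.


ILSS = 3F/(4bh) = 3*4433/(4*20*5) = 33.25 MPa

33.25 MPa


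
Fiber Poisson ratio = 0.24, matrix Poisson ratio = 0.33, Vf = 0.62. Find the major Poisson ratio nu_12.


nu_12 = nu_f*Vf + nu_m*(1-Vf) = 0.24*0.62 + 0.33*0.38 = 0.2742

0.2742


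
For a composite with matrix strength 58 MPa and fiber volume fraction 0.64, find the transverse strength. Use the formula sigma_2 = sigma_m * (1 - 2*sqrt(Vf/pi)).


factor = 1 - 2*sqrt(0.64/pi) = 0.0973
sigma_2 = 58 * 0.0973 = 5.64 MPa

5.64 MPa


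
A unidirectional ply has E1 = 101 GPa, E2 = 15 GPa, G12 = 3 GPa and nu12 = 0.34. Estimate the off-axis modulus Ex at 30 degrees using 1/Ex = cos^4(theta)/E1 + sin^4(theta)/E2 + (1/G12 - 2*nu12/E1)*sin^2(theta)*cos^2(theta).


cos^4(30) = 0.5625, sin^4(30) = 0.0625, sin^2(30)*cos^2(30) = 0.1875
1/G12 - 2*nu12/E1 = 1/3 - 2*0.34/101 = 0.326601 GPa^-1
1/Ex = 0.5625/101 + 0.0625/15 + 0.326601*0.1875 = 0.0709736 GPa^-1
Ex = 14.09 GPa

14.09 GPa


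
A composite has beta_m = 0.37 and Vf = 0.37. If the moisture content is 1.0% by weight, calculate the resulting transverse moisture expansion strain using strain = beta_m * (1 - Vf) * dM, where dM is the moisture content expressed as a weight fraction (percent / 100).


dM = 1.0/100 = 0.01
strain = beta_m * (1-Vf) * dM = 0.37 * 0.63 * 0.01 = 0.002331

0.002331


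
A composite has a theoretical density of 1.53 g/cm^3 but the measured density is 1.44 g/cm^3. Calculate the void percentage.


Void% = (rho_theo - rho_actual)/rho_theo * 100 = (1.53 - 1.44)/1.53 * 100 = 5.88%

5.88%


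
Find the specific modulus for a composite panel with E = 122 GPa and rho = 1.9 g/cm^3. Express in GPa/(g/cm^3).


Specific stiffness = E/rho = 122/1.9 = 64.2 GPa/(g/cm^3)

64.2 GPa/(g/cm^3)


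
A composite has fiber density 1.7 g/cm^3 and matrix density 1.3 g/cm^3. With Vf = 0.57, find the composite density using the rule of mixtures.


rho_c = rho_f*Vf + rho_m*(1-Vf) = 1.7*0.57 + 1.3*0.43 = 1.528 g/cm^3

1.528 g/cm^3


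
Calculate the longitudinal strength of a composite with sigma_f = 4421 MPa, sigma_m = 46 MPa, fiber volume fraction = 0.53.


sigma_1 = sigma_f*Vf + sigma_m*(1-Vf) = 4421*0.53 + 46*0.47 = 2364.8 MPa

2364.8 MPa


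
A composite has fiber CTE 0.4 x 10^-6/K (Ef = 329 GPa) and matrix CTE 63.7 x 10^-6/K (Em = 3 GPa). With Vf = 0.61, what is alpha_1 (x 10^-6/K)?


E1 = Ef*Vf + Em*(1-Vf) = 201.86
alpha_1 = (alpha_f*Ef*Vf + alpha_m*Em*(1-Vf))/E1 = 0.77 x 10^-6/K

0.77 x 10^-6/K


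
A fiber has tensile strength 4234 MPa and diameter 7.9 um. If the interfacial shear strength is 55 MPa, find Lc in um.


Lc = sigma_f * d / (2 * tau_i) = 4234 * 7.9 / (2 * 55) = 304.1 um

304.1 um


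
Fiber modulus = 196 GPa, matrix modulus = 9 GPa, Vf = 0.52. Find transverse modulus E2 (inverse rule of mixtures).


1/E2 = Vf/Ef + (1-Vf)/Em = 0.52/196 + 0.48/9
E2 = 17.86 GPa

17.86 GPa


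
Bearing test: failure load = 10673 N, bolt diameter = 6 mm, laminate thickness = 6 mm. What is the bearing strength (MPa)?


sigma_br = F/(d*h) = 10673/(6*6) = 296.5 MPa

296.5 MPa


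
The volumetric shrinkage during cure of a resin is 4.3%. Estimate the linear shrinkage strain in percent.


Linear shrinkage ≈ vol_shrink/3 = 4.3/3 = 1.433%

1.433%


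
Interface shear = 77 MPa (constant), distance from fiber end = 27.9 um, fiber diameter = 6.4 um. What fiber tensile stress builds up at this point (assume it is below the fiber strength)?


Force balance: sigma_f * (pi*d^2/4) = tau * (pi*d) * x  ->  sigma_f = 4 * tau * x / d
sigma_f = 4 * 77 * 27.9 / 6.4 = 1342.7 MPa

1342.7 MPa


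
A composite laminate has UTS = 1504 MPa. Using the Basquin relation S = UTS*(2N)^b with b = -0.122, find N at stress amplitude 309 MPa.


N = 0.5 * (S/UTS)^(1/b) = 0.5 * (309/1504)^(1/-0.122) = 215025.1814 cycles

215025.1814 cycles


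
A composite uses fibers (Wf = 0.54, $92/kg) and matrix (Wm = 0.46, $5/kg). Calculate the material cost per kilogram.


Cost = cost_f*Wf + cost_m*Wm = 92*0.54 + 5*0.46 = $51.98/kg

$51.98/kg


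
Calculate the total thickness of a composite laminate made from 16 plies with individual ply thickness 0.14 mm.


h = n * t_ply = 16 * 0.14 = 2.24 mm

2.24 mm


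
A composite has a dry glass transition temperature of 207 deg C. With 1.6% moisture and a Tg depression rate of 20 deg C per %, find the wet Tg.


Tg_wet = Tg_dry - k*moisture = 207 - 20*1.6 = 175.0 deg C

175.0 deg C


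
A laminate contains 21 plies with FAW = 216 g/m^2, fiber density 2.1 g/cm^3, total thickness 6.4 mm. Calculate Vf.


Vf = n * FAW / (rho_f * h * 1000) = 21 * 216 / (2.1 * 6.4 * 1000) = 0.3375

0.3375


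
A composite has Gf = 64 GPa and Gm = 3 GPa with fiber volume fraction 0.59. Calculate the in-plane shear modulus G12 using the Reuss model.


1/G12 = Vf/Gf + (1-Vf)/Gm = 0.59/64 + 0.41/3
G12 = 6.85 GPa

6.85 GPa


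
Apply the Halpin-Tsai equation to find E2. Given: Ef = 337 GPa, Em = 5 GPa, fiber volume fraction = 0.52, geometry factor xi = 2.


eta = (Ef/Em - 1)/(Ef/Em + xi) = (67.4 - 1)/(67.4 + 2) = 0.9568
E2 = Em*(1+xi*eta*Vf)/(1-eta*Vf) = 19.85 GPa

19.85 GPa


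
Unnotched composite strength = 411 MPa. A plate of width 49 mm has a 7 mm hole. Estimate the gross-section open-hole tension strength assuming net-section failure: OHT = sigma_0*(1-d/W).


OHT = sigma_0*(1-d/W) = 411*(1-7/49) = 352.3 MPa

352.3 MPa


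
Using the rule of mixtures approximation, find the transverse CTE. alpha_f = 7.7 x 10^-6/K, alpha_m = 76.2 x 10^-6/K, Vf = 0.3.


alpha_2 = alpha_f*Vf + alpha_m*(1-Vf) = 7.7*0.3 + 76.2*0.7 = 55.7 x 10^-6/K

55.7 x 10^-6/K


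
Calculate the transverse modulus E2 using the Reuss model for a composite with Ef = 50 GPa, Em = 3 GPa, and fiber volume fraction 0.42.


1/E2 = Vf/Ef + (1-Vf)/Em = 0.42/50 + 0.58/3
E2 = 4.96 GPa

4.96 GPa


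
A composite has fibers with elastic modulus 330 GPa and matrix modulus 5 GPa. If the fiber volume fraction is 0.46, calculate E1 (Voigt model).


E1 = Ef*Vf + Em*(1-Vf) = 330*0.46 + 5*0.54 = 154.5 GPa

154.5 GPa


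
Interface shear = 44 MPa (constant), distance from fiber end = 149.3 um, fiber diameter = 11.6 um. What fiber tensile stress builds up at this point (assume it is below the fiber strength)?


Force balance: sigma_f * (pi*d^2/4) = tau * (pi*d) * x  ->  sigma_f = 4 * tau * x / d
sigma_f = 4 * 44 * 149.3 / 11.6 = 2265.2 MPa

2265.2 MPa


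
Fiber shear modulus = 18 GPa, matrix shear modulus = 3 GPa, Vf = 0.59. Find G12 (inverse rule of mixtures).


1/G12 = Vf/Gf + (1-Vf)/Gm = 0.59/18 + 0.41/3
G12 = 5.9 GPa

5.9 GPa


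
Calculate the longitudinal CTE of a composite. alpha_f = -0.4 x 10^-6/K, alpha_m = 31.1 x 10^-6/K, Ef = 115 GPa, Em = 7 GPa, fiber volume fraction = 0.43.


E1 = Ef*Vf + Em*(1-Vf) = 53.44
alpha_1 = (alpha_f*Ef*Vf + alpha_m*Em*(1-Vf))/E1 = 1.95 x 10^-6/K

1.95 x 10^-6/K


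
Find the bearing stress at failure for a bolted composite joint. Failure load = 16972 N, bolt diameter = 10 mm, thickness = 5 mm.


sigma_br = F/(d*h) = 16972/(10*5) = 339.4 MPa

339.4 MPa


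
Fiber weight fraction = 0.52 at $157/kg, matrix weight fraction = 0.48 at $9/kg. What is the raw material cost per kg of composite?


Cost = cost_f*Wf + cost_m*Wm = 157*0.52 + 9*0.48 = $85.96/kg

$85.96/kg


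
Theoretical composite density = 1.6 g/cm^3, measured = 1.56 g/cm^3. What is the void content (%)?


Void% = (rho_theo - rho_actual)/rho_theo * 100 = (1.6 - 1.56)/1.6 * 100 = 2.5%

2.5%


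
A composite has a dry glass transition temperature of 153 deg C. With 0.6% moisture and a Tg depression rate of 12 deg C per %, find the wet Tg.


Tg_wet = Tg_dry - k*moisture = 153 - 12*0.6 = 145.8 deg C

145.8 deg C


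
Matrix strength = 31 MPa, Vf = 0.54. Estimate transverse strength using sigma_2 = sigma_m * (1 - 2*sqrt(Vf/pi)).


factor = 1 - 2*sqrt(0.54/pi) = 0.1708
sigma_2 = 31 * 0.1708 = 5.3 MPa

5.3 MPa


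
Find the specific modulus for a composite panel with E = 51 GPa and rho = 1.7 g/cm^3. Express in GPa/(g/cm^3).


Specific stiffness = E/rho = 51/1.7 = 30.0 GPa/(g/cm^3)

30.0 GPa/(g/cm^3)


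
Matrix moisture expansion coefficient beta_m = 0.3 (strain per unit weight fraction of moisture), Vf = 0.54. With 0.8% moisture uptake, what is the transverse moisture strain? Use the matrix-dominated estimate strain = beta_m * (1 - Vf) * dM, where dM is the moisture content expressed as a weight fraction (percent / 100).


dM = 0.8/100 = 0.008
strain = beta_m * (1-Vf) * dM = 0.3 * 0.46 * 0.008 = 0.001104

0.001104


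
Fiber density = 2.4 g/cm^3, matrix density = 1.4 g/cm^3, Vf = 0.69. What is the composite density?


rho_c = rho_f*Vf + rho_m*(1-Vf) = 2.4*0.69 + 1.4*0.31 = 2.09 g/cm^3

2.09 g/cm^3


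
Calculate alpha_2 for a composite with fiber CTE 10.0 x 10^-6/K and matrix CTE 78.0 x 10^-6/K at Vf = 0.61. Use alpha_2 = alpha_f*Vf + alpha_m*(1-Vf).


alpha_2 = alpha_f*Vf + alpha_m*(1-Vf) = 10.0*0.61 + 78.0*0.39 = 36.5 x 10^-6/K

36.5 x 10^-6/K


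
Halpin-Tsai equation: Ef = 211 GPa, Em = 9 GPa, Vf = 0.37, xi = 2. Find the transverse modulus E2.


eta = (Ef/Em - 1)/(Ef/Em + xi) = (23.4444 - 1)/(23.4444 + 2) = 0.8821
E2 = Em*(1+xi*eta*Vf)/(1-eta*Vf) = 22.08 GPa

22.08 GPa


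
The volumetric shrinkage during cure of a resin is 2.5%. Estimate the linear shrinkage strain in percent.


Linear shrinkage ≈ vol_shrink/3 = 2.5/3 = 0.833%

0.833%


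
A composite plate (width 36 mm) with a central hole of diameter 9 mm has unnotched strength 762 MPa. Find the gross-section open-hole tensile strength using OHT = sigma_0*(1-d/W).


OHT = sigma_0*(1-d/W) = 762*(1-9/36) = 571.5 MPa

571.5 MPa


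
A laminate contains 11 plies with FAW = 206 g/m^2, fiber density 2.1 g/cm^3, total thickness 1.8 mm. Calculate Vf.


Vf = n * FAW / (rho_f * h * 1000) = 11 * 206 / (2.1 * 1.8 * 1000) = 0.5995

0.5995


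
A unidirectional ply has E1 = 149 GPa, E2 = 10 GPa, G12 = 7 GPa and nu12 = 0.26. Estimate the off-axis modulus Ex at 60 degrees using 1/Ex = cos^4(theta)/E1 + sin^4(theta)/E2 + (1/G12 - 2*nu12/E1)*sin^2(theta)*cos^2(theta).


cos^4(60) = 0.0625, sin^4(60) = 0.5625, sin^2(60)*cos^2(60) = 0.1875
1/G12 - 2*nu12/E1 = 1/7 - 2*0.26/149 = 0.139367 GPa^-1
1/Ex = 0.0625/149 + 0.5625/10 + 0.139367*0.1875 = 0.0828008 GPa^-1
Ex = 12.08 GPa

12.08 GPa


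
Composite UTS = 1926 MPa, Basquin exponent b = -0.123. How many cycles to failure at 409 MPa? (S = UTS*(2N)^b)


N = 0.5 * (S/UTS)^(1/b) = 0.5 * (409/1926)^(1/-0.123) = 147900.5535 cycles

147900.5535 cycles


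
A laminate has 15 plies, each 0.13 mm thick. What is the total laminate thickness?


h = n * t_ply = 15 * 0.13 = 1.95 mm

1.95 mm


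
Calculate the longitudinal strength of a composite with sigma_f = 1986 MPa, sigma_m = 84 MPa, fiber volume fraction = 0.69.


sigma_1 = sigma_f*Vf + sigma_m*(1-Vf) = 1986*0.69 + 84*0.31 = 1396.4 MPa

1396.4 MPa


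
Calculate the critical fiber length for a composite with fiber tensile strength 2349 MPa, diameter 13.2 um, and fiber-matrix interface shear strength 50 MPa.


Lc = sigma_f * d / (2 * tau_i) = 2349 * 13.2 / (2 * 50) = 310.1 um

310.1 um


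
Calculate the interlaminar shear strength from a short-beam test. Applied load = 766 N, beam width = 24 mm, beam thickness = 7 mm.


ILSS = 3F/(4bh) = 3*766/(4*24*7) = 3.42 MPa

3.42 MPa


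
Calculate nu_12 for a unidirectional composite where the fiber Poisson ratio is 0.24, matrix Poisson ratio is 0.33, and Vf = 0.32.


nu_12 = nu_f*Vf + nu_m*(1-Vf) = 0.24*0.32 + 0.33*0.68 = 0.3012

0.3012


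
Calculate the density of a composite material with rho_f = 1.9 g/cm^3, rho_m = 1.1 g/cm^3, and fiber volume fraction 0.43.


rho_c = rho_f*Vf + rho_m*(1-Vf) = 1.9*0.43 + 1.1*0.57 = 1.444 g/cm^3

1.444 g/cm^3


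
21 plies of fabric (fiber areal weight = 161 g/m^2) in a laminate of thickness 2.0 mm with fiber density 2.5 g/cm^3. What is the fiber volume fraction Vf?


Vf = n * FAW / (rho_f * h * 1000) = 21 * 161 / (2.5 * 2.0 * 1000) = 0.6762

0.6762


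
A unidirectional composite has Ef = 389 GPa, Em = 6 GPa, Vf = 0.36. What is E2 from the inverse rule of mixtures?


1/E2 = Vf/Ef + (1-Vf)/Em = 0.36/389 + 0.64/6
E2 = 9.29 GPa

9.29 GPa


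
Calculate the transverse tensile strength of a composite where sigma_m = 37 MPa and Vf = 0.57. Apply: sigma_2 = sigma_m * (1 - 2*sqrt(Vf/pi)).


factor = 1 - 2*sqrt(0.57/pi) = 0.1481
sigma_2 = 37 * 0.1481 = 5.48 MPa

5.48 MPa


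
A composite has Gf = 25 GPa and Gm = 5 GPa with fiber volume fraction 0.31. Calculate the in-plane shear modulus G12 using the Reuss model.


1/G12 = Vf/Gf + (1-Vf)/Gm = 0.31/25 + 0.69/5
G12 = 6.65 GPa

6.65 GPa


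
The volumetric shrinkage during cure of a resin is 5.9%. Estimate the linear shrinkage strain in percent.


Linear shrinkage ≈ vol_shrink/3 = 5.9/3 = 1.967%

1.967%


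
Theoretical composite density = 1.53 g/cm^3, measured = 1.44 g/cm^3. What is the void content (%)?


Void% = (rho_theo - rho_actual)/rho_theo * 100 = (1.53 - 1.44)/1.53 * 100 = 5.88%

5.88%


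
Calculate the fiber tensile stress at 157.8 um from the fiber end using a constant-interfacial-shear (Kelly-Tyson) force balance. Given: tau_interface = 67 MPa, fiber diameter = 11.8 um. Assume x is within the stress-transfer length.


Force balance: sigma_f * (pi*d^2/4) = tau * (pi*d) * x  ->  sigma_f = 4 * tau * x / d
sigma_f = 4 * 67 * 157.8 / 11.8 = 3583.9 MPa

3583.9 MPa


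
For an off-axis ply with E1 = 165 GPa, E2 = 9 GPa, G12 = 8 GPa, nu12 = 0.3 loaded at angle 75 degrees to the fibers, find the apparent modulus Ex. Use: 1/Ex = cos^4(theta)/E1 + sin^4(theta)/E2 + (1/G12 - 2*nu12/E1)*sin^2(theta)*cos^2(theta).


cos^4(75) = 0.004487, sin^4(75) = 0.870513, sin^2(75)*cos^2(75) = 0.0625
1/G12 - 2*nu12/E1 = 1/8 - 2*0.3/165 = 0.121364 GPa^-1
1/Ex = 0.004487/165 + 0.870513/9 + 0.121364*0.0625 = 0.1043361 GPa^-1
Ex = 9.58 GPa

9.58 GPa


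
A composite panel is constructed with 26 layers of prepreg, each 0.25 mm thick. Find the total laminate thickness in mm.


h = n * t_ply = 26 * 0.25 = 6.5 mm

6.5 mm


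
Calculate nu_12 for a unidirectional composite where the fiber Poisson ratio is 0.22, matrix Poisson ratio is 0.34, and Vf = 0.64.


nu_12 = nu_f*Vf + nu_m*(1-Vf) = 0.22*0.64 + 0.34*0.36 = 0.2632

0.2632


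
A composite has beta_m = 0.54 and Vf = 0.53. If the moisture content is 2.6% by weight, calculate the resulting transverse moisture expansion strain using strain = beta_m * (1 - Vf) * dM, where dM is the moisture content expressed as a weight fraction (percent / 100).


dM = 2.6/100 = 0.026
strain = beta_m * (1-Vf) * dM = 0.54 * 0.47 * 0.026 = 0.0065988

0.0065988


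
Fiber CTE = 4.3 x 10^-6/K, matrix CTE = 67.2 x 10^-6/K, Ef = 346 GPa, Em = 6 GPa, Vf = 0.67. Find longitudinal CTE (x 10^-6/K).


E1 = Ef*Vf + Em*(1-Vf) = 233.8
alpha_1 = (alpha_f*Ef*Vf + alpha_m*Em*(1-Vf))/E1 = 4.83 x 10^-6/K

4.83 x 10^-6/K


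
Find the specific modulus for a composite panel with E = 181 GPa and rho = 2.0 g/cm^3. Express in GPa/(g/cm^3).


Specific stiffness = E/rho = 181/2.0 = 90.5 GPa/(g/cm^3)

90.5 GPa/(g/cm^3)


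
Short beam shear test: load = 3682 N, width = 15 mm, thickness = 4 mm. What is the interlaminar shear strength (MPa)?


ILSS = 3F/(4bh) = 3*3682/(4*15*4) = 46.03 MPa

46.03 MPa


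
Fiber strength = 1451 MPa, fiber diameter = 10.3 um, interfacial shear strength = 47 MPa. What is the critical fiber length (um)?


Lc = sigma_f * d / (2 * tau_i) = 1451 * 10.3 / (2 * 47) = 159.0 um

159.0 um


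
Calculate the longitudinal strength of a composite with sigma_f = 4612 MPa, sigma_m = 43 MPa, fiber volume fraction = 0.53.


sigma_1 = sigma_f*Vf + sigma_m*(1-Vf) = 4612*0.53 + 43*0.47 = 2464.6 MPa

2464.6 MPa


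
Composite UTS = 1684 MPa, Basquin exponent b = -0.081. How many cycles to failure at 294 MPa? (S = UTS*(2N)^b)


N = 0.5 * (S/UTS)^(1/b) = 0.5 * (294/1684)^(1/-0.081) = 1.1401e+09 cycles

1.1401e+09 cycles


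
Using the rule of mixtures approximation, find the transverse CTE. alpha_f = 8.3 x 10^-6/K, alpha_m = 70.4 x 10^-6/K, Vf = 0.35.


alpha_2 = alpha_f*Vf + alpha_m*(1-Vf) = 8.3*0.35 + 70.4*0.65 = 48.7 x 10^-6/K

48.7 x 10^-6/K


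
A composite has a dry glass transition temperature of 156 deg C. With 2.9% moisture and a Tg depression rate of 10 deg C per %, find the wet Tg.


Tg_wet = Tg_dry - k*moisture = 156 - 10*2.9 = 127.0 deg C

127.0 deg C


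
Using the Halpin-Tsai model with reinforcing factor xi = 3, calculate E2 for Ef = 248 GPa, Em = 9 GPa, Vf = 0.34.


eta = (Ef/Em - 1)/(Ef/Em + xi) = (27.5556 - 1)/(27.5556 + 3) = 0.8691
E2 = Em*(1+xi*eta*Vf)/(1-eta*Vf) = 24.1 GPa

24.1 GPa


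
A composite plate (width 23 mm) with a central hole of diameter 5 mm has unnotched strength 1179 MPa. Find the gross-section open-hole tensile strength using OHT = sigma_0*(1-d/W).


OHT = sigma_0*(1-d/W) = 1179*(1-5/23) = 922.7 MPa

922.7 MPa


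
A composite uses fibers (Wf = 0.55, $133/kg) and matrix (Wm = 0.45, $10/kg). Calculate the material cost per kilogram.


Cost = cost_f*Wf + cost_m*Wm = 133*0.55 + 10*0.45 = $77.65/kg

$77.65/kg


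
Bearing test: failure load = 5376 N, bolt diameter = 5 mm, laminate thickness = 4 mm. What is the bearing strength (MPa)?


sigma_br = F/(d*h) = 5376/(5*4) = 268.8 MPa

268.8 MPa


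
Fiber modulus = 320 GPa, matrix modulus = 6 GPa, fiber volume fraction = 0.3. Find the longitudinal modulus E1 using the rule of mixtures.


E1 = Ef*Vf + Em*(1-Vf) = 320*0.3 + 6*0.7 = 100.2 GPa

100.2 GPa


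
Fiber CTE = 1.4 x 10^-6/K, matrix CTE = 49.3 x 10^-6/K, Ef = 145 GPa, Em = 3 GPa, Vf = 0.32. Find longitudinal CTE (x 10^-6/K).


E1 = Ef*Vf + Em*(1-Vf) = 48.44
alpha_1 = (alpha_f*Ef*Vf + alpha_m*Em*(1-Vf))/E1 = 3.42 x 10^-6/K

3.42 x 10^-6/K


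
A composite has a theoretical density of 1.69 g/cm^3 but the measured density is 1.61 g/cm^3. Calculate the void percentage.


Void% = (rho_theo - rho_actual)/rho_theo * 100 = (1.69 - 1.61)/1.69 * 100 = 4.73%

4.73%


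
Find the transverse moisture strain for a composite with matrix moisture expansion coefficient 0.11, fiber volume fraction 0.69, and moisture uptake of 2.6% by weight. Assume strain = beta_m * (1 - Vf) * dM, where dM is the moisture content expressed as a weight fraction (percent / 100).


dM = 2.6/100 = 0.026
strain = beta_m * (1-Vf) * dM = 0.11 * 0.31 * 0.026 = 0.0008866

0.0008866


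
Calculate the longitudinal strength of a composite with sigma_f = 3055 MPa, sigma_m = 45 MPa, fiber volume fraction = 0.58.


sigma_1 = sigma_f*Vf + sigma_m*(1-Vf) = 3055*0.58 + 45*0.42 = 1790.8 MPa

1790.8 MPa


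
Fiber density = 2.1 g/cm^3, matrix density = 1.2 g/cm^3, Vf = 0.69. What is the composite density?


rho_c = rho_f*Vf + rho_m*(1-Vf) = 2.1*0.69 + 1.2*0.31 = 1.821 g/cm^3

1.821 g/cm^3


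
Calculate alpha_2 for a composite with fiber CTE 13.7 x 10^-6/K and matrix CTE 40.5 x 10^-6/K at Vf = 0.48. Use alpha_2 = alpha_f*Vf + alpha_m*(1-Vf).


alpha_2 = alpha_f*Vf + alpha_m*(1-Vf) = 13.7*0.48 + 40.5*0.52 = 27.6 x 10^-6/K

27.6 x 10^-6/K


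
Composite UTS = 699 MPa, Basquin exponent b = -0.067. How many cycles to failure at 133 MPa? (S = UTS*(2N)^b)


N = 0.5 * (S/UTS)^(1/b) = 0.5 * (133/699)^(1/-0.067) = 2.8482e+10 cycles

2.8482e+10 cycles


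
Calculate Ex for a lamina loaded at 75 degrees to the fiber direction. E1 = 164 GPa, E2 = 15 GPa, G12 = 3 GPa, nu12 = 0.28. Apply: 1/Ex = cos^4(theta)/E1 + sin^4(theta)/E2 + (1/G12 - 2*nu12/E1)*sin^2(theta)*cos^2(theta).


cos^4(75) = 0.004487, sin^4(75) = 0.870513, sin^2(75)*cos^2(75) = 0.0625
1/G12 - 2*nu12/E1 = 1/3 - 2*0.28/164 = 0.329919 GPa^-1
1/Ex = 0.004487/164 + 0.870513/15 + 0.329919*0.0625 = 0.0786815 GPa^-1
Ex = 12.71 GPa

12.71 GPa


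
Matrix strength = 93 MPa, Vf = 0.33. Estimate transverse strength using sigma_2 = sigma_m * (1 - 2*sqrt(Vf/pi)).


factor = 1 - 2*sqrt(0.33/pi) = 0.3518
sigma_2 = 93 * 0.3518 = 32.72 MPa

32.72 MPa


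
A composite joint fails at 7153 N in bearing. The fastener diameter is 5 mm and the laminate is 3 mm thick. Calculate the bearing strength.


sigma_br = F/(d*h) = 7153/(5*3) = 476.9 MPa

476.9 MPa


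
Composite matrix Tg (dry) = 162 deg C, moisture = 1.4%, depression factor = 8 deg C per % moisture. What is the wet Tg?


Tg_wet = Tg_dry - k*moisture = 162 - 8*1.4 = 150.8 deg C

150.8 deg C


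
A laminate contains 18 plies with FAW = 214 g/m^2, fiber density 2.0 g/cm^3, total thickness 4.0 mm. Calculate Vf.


Vf = n * FAW / (rho_f * h * 1000) = 18 * 214 / (2.0 * 4.0 * 1000) = 0.4815

0.4815


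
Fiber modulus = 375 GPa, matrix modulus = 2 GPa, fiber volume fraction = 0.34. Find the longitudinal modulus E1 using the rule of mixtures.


E1 = Ef*Vf + Em*(1-Vf) = 375*0.34 + 2*0.66 = 128.82 GPa

128.82 GPa


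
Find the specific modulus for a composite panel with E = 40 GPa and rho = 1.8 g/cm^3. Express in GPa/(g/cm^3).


Specific stiffness = E/rho = 40/1.8 = 22.2 GPa/(g/cm^3)

22.2 GPa/(g/cm^3)


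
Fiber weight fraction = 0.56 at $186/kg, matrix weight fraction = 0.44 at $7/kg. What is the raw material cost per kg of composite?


Cost = cost_f*Wf + cost_m*Wm = 186*0.56 + 7*0.44 = $107.24/kg

$107.24/kg


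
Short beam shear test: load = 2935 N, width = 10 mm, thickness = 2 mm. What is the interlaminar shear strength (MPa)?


ILSS = 3F/(4bh) = 3*2935/(4*10*2) = 110.06 MPa

110.06 MPa


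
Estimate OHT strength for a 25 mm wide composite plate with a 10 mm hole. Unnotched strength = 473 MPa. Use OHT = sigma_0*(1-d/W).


OHT = sigma_0*(1-d/W) = 473*(1-10/25) = 283.8 MPa

283.8 MPa


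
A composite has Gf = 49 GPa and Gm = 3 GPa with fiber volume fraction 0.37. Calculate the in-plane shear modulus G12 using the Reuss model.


1/G12 = Vf/Gf + (1-Vf)/Gm = 0.37/49 + 0.63/3
G12 = 4.6 GPa

4.6 GPa


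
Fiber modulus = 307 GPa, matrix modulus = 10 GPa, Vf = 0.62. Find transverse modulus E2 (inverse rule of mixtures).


1/E2 = Vf/Ef + (1-Vf)/Em = 0.62/307 + 0.38/10
E2 = 24.99 GPa

24.99 GPa


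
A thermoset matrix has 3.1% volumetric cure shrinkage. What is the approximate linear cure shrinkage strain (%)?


Linear shrinkage ≈ vol_shrink/3 = 3.1/3 = 1.033%

1.033%


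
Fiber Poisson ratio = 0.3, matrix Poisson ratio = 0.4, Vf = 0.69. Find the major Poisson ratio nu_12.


nu_12 = nu_f*Vf + nu_m*(1-Vf) = 0.3*0.69 + 0.4*0.31 = 0.331

0.331


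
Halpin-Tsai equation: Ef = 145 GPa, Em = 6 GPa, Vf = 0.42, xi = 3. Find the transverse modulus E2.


eta = (Ef/Em - 1)/(Ef/Em + xi) = (24.1667 - 1)/(24.1667 + 3) = 0.8528
E2 = Em*(1+xi*eta*Vf)/(1-eta*Vf) = 19.39 GPa

19.39 GPa


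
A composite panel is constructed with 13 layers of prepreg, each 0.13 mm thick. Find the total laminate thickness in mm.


h = n * t_ply = 13 * 0.13 = 1.69 mm

1.69 mm


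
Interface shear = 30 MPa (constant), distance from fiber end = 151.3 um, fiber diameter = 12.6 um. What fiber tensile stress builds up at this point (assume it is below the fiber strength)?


Force balance: sigma_f * (pi*d^2/4) = tau * (pi*d) * x  ->  sigma_f = 4 * tau * x / d
sigma_f = 4 * 30 * 151.3 / 12.6 = 1441.0 MPa

1441.0 MPa


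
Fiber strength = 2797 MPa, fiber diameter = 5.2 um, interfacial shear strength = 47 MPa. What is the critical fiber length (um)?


Lc = sigma_f * d / (2 * tau_i) = 2797 * 5.2 / (2 * 47) = 154.7 um

154.7 um


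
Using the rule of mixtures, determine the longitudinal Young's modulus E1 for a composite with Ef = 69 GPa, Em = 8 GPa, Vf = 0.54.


E1 = Ef*Vf + Em*(1-Vf) = 69*0.54 + 8*0.46 = 40.94 GPa

40.94 GPa


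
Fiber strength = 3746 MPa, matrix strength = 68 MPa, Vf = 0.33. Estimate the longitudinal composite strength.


sigma_1 = sigma_f*Vf + sigma_m*(1-Vf) = 3746*0.33 + 68*0.67 = 1281.7 MPa

1281.7 MPa


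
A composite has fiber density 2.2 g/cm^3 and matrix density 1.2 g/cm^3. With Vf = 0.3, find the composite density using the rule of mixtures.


rho_c = rho_f*Vf + rho_m*(1-Vf) = 2.2*0.3 + 1.2*0.7 = 1.5 g/cm^3

1.5 g/cm^3
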